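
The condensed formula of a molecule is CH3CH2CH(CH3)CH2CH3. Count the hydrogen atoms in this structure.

14

Element totals:
  C: 6
  H: 14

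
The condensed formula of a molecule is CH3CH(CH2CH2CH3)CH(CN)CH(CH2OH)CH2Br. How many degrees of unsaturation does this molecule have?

2

Atom tally by fragment:
  CH3 → C:1 H:3
  CH(CH2CH2CH3) → C:4 H:8
  CH(CN) → C:2 H:1 N:1
  CH(CH2OH) → C:2 H:4 O:1
  CH2Br → C:1 H:2 Br:1
Element totals:
  C: 10
  H: 18
  Br: 1
  N: 1
  O: 1
Molecular formula: C10H18BrNO.
DoU = (2C + 2 + N − H − X) / 2 = (2·10 + 2 + 1 − 18 − 1) / 2 = 2.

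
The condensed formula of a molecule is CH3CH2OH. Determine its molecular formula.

Atom tally by fragment:
  CH3 → C:1 H:3
  CH2OH → C:1 H:3 O:1
Element totals:
  C: 2
  H: 6
  O: 1

C2H6O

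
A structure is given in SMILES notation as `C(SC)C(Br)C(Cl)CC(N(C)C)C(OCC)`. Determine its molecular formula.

Atom tally by fragment:
  CH3SCH2 → C:2 H:5 S:1
  CH(Br) → C:1 H:1 Br:1
  CH(Cl) → C:1 H:1 Cl:1
  CH2 → C:1 H:2
  CH(N(CH3)2) → C:3 H:7 N:1
  CH2OC2H5 → C:3 H:7 O:1
Element totals:
  C: 11
  H: 23
  Br: 1
  Cl: 1
  N: 1
  O: 1
  S: 1

C11H23BrClNOS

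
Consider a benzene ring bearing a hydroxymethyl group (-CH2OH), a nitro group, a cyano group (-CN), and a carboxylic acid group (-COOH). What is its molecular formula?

C9H6N2O5

Atom tally by fragment:
  benzene ring core → C:6 H:6
  (− 4 ring H displaced by substituents)
  + CH2OH → C:1 H:3 O:1
  + NO2 → N:1 O:2
  + CN → C:1 N:1
  + COOH → C:1 H:1 O:2
Element totals:
  C: 9
  H: 6
  N: 2
  O: 5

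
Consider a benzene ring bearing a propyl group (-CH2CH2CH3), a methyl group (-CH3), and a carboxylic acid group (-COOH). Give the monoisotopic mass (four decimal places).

Atom tally by fragment:
  benzene ring core → C:6 H:6
  (− 3 ring H displaced by substituents)
  + CH2CH2CH3 → C:3 H:7
  + CH3 → C:1 H:3
  + COOH → C:1 H:1 O:2
Element totals:
  C: 11
  H: 14
  O: 2
Molecular formula: C11H14O2.
  M = 11(12.0) + 14(1.007825) + 2(15.994915)
    = 132.000000 + 14.109550 + 31.989830 = 178.099380

178.0994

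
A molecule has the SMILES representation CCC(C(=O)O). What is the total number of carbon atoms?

Atom tally by fragment:
  CH3 → C:1 H:3
  CH2 → C:1 H:2
  CH2COOH → C:2 H:3 O:2
Element totals:
  C: 4
  H: 8
  O: 2

4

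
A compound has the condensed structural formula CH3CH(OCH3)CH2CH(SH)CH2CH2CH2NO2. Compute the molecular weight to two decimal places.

207.29 g/mol

Atom tally by fragment:
  CH3 → C:1 H:3
  CH(OCH3) → C:2 H:4 O:1
  CH2 → C:1 H:2
  CH(SH) → C:1 H:2 S:1
  CH2 → C:1 H:2
  CH2 → C:1 H:2
  CH2NO2 → C:1 H:2 N:1 O:2
Element totals:
  C: 8
  H: 17
  N: 1
  O: 3
  S: 1
Molecular formula: C8H17NO3S.
  M = 8(12.011) + 17(1.008) + 14.007 + 3(15.999) + 32.06
    = 96.088 + 17.136 + 14.007 + 47.997 + 32.060 = 207.288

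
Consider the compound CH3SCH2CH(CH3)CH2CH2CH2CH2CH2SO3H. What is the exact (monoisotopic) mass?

Element totals:
  C: 9
  H: 20
  O: 3
  S: 2
Molecular formula: C9H20O3S2.
  M = 9(12.0) + 20(1.007825) + 3(15.994915) + 2(31.972071)
    = 108.000000 + 20.156500 + 47.984745 + 63.944142 = 240.085387

240.0854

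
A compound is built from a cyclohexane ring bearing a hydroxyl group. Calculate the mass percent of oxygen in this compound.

15.97%

Atom tally by fragment:
  cyclohexane ring core → C:6 H:12
  (− 1 ring H displaced by substituents)
  + OH → O:1 H:1
Element totals:
  C: 6
  H: 12
  O: 1
Molecular formula: C6H12O.
Molar mass = 100.161 g/mol.
Mass from O: 1 × 15.999 = 15.999 g/mol.
%O = 15.999 / 100.161 × 100 = 15.97%.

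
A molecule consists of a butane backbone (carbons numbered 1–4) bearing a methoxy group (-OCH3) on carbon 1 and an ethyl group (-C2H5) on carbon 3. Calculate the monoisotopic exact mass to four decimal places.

Atom tally by fragment:
  CH3OCH2 → C:2 H:5 O:1
  CH2 → C:1 H:2
  CH(C2H5) → C:3 H:6
  CH3 → C:1 H:3
Element totals:
  C: 7
  H: 16
  O: 1
Molecular formula: C7H16O.
  M = 7(12.0) + 16(1.007825) + 15.994915
    = 84.000000 + 16.125200 + 15.994915 = 116.120115

116.1201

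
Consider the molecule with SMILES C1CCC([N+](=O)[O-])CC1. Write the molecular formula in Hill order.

Atom tally by fragment:
  cyclohexane ring core → C:6 H:12
  (− 1 ring H displaced by substituents)
  + NO2 → N:1 O:2
Element totals:
  C: 6
  H: 11
  N: 1
  O: 2

C6H11NO2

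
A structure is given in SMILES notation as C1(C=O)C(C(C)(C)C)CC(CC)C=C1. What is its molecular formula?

C13H22O

Atom tally by fragment:
  cyclohexene ring core → C:6 H:10
  (− 3 ring H displaced by substituents)
  + CHO → C:1 H:1 O:1
  + C(CH3)3 → C:4 H:9
  + C2H5 → C:2 H:5
Element totals:
  C: 13
  H: 22
  O: 1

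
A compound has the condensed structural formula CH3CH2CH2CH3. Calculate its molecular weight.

Atom tally by fragment:
  CH3 → C:1 H:3
  CH2 → C:1 H:2
  CH2 → C:1 H:2
  CH3 → C:1 H:3
Element totals:
  C: 4
  H: 10
Molecular formula: C4H10.
  M = 4(12.011) + 10(1.008)
    = 48.044 + 10.080 = 58.124

58.12 g/mol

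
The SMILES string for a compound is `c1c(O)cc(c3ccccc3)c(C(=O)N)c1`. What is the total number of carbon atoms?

Atom tally by fragment:
  benzene ring core → C:6 H:6
  (− 3 ring H displaced by substituents)
  + OH → O:1 H:1
  + C6H5 → C:6 H:5
  + CONH2 → C:1 H:2 O:1 N:1
Element totals:
  C: 13
  H: 11
  N: 1
  O: 2

13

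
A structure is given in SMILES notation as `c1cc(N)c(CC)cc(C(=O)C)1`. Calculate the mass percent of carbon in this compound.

73.59%

Atom tally by fragment:
  benzene ring core → C:6 H:6
  (− 3 ring H displaced by substituents)
  + NH2 → N:1 H:2
  + C2H5 → C:2 H:5
  + COCH3 → C:2 H:3 O:1
Element totals:
  C: 10
  H: 13
  N: 1
  O: 1
Molecular formula: C10H13NO.
Molar mass = 163.220 g/mol.
Mass from C: 10 × 12.011 = 120.110 g/mol.
%C = 120.110 / 163.220 × 100 = 73.59%.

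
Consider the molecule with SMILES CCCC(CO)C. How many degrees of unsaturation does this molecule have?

Atom tally by fragment:
  CH3 → C:1 H:3
  CH2 → C:1 H:2
  CH2 → C:1 H:2
  CH(CH2OH) → C:2 H:4 O:1
  CH3 → C:1 H:3
Element totals:
  C: 6
  H: 14
  O: 1
Molecular formula: C6H14O.
DoU = (2C + 2 + N − H − X) / 2 = (2·6 + 2 + 0 − 14 − 0) / 2 = 0.

0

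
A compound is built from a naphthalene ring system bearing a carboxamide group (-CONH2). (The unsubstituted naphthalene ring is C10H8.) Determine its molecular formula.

C11H9NO

Atom tally by fragment:
  naphthalene ring system core → C:10 H:8
  (− 1 ring H displaced by substituents)
  + CONH2 → C:1 H:2 O:1 N:1
Element totals:
  C: 11
  H: 9
  N: 1
  O: 1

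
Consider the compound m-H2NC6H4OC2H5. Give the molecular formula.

Element totals:
  C: 8
  H: 11
  N: 1
  O: 1

C8H11NO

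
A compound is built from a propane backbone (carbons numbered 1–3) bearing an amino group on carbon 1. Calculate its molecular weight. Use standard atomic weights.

59.11 g/mol

Atom tally by fragment:
  H2NCH2 → C:1 H:4 N:1
  CH2 → C:1 H:2
  CH3 → C:1 H:3
Element totals:
  C: 3
  H: 9
  N: 1
Molecular formula: C3H9N.
  M = 3(12.011) + 9(1.008) + 14.007
    = 36.033 + 9.072 + 14.007 = 59.112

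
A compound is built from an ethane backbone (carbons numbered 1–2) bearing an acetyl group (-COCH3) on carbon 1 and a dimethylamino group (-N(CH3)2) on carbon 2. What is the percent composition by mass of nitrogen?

12.16%

Atom tally by fragment:
  CH3COCH2 → C:3 H:5 O:1
  CH2N(CH3)2 → C:3 H:8 N:1
Element totals:
  C: 6
  H: 13
  N: 1
  O: 1
Molecular formula: C6H13NO.
Molar mass = 115.176 g/mol.
Mass from N: 1 × 14.007 = 14.007 g/mol.
%N = 14.007 / 115.176 × 100 = 12.16%.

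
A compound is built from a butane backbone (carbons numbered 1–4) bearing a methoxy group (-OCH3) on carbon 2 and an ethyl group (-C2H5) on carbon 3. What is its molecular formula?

Atom tally by fragment:
  CH3 → C:1 H:3
  CH(OCH3) → C:2 H:4 O:1
  CH(C2H5) → C:3 H:6
  CH3 → C:1 H:3
Element totals:
  C: 7
  H: 16
  O: 1

C7H16O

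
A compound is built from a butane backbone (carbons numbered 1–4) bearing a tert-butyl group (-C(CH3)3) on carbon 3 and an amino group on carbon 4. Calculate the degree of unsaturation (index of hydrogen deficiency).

0

Atom tally by fragment:
  CH3 → C:1 H:3
  CH2 → C:1 H:2
  CH(C(CH3)3) → C:5 H:10
  CH2NH2 → C:1 H:4 N:1
Element totals:
  C: 8
  H: 19
  N: 1
Molecular formula: C8H19N.
DoU = (2C + 2 + N − H − X) / 2 = (2·8 + 2 + 1 − 19 − 0) / 2 = 0.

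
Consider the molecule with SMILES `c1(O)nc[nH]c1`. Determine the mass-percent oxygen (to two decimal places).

19.03%

Atom tally by fragment:
  imidazole ring core → C:3 H:4 N:2
  (− 1 ring H displaced by substituents)
  + OH → O:1 H:1
Element totals:
  C: 3
  H: 4
  N: 2
  O: 1
Molecular formula: C3H4N2O.
Molar mass = 84.078 g/mol.
Mass from O: 1 × 15.999 = 15.999 g/mol.
%O = 15.999 / 84.078 × 100 = 19.03%.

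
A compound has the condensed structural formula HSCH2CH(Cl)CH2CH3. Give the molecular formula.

Atom tally by fragment:
  HSCH2 → C:1 H:3 S:1
  CH(Cl) → C:1 H:1 Cl:1
  CH2 → C:1 H:2
  CH3 → C:1 H:3
Element totals:
  C: 4
  H: 9
  Cl: 1
  S: 1

C4H9ClS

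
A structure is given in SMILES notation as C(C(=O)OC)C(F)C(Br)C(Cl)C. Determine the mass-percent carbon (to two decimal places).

32.15%

Atom tally by fragment:
  CH3OOCCH2 → C:3 H:5 O:2
  CH(F) → C:1 H:1 F:1
  CH(Br) → C:1 H:1 Br:1
  CH(Cl) → C:1 H:1 Cl:1
  CH3 → C:1 H:3
Element totals:
  C: 7
  H: 11
  Br: 1
  Cl: 1
  F: 1
  O: 2
Molecular formula: C7H11BrClFO2.
Molar mass = 261.515 g/mol.
Mass from C: 7 × 12.011 = 84.077 g/mol.
%C = 84.077 / 261.515 × 100 = 32.15%.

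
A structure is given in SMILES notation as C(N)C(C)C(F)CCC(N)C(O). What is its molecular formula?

C8H19FN2O

Atom tally by fragment:
  H2NCH2 → C:1 H:4 N:1
  CH(CH3) → C:2 H:4
  CH(F) → C:1 H:1 F:1
  CH2 → C:1 H:2
  CH2 → C:1 H:2
  CH(NH2) → C:1 H:3 N:1
  CH2OH → C:1 H:3 O:1
Element totals:
  C: 8
  H: 19
  F: 1
  N: 2
  O: 1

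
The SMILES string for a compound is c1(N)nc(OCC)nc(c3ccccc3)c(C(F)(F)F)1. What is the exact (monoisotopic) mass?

283.0932

Atom tally by fragment:
  pyrimidine ring core → C:4 H:4 N:2
  (− 4 ring H displaced by substituents)
  + NH2 → N:1 H:2
  + OC2H5 → C:2 H:5 O:1
  + C6H5 → C:6 H:5
  + CF3 → C:1 F:3
Element totals:
  C: 13
  H: 12
  F: 3
  N: 3
  O: 1
Molecular formula: C13H12F3N3O.
  M = 13(12.0) + 12(1.007825) + 3(18.998403) + 3(14.003074) + 15.994915
    = 156.000000 + 12.093900 + 56.995209 + 42.009222 + 15.994915 = 283.093246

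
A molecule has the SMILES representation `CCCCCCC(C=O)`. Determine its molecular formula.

C8H16O

Atom tally by fragment:
  CH3 → C:1 H:3
  CH2 → C:1 H:2
  CH2 → C:1 H:2
  CH2 → C:1 H:2
  CH2 → C:1 H:2
  CH2 → C:1 H:2
  CH2CHO → C:2 H:3 O:1
Element totals:
  C: 8
  H: 16
  O: 1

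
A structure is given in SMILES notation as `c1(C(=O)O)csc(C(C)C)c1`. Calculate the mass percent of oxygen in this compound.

Atom tally by fragment:
  thiophene ring core → C:4 H:4 S:1
  (− 2 ring H displaced by substituents)
  + COOH → C:1 H:1 O:2
  + CH(CH3)2 → C:3 H:7
Element totals:
  C: 8
  H: 10
  O: 2
  S: 1
Molecular formula: C8H10O2S.
Molar mass = 170.226 g/mol.
Mass from O: 2 × 15.999 = 31.998 g/mol.
%O = 31.998 / 170.226 × 100 = 18.80%.

18.80%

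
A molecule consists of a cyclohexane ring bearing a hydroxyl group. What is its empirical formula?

C6H12O

Atom tally by fragment:
  cyclohexane ring core → C:6 H:12
  (− 1 ring H displaced by substituents)
  + OH → O:1 H:1
Element totals:
  C: 6
  H: 12
  O: 1
Molecular formula: C6H12O.
gcd of subscripts (6, 12, 1) = 1, so the empirical formula equals the molecular formula.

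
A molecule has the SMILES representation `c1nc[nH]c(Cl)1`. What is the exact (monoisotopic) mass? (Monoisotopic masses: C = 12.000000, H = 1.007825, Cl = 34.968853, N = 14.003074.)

Atom tally by fragment:
  imidazole ring core → C:3 H:4 N:2
  (− 1 ring H displaced by substituents)
  + Cl → Cl:1
Element totals:
  C: 3
  H: 3
  Cl: 1
  N: 2
Molecular formula: C3H3ClN2.
  M = 3(12.0) + 3(1.007825) + 34.968853 + 2(14.003074)
    = 36.000000 + 3.023475 + 34.968853 + 28.006148 = 101.998476

101.9985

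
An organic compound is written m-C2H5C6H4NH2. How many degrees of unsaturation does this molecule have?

Atom tally by fragment:
  benzene ring core → C:6 H:6
  (− 2 ring H displaced by substituents)
  + C2H5 → C:2 H:5
  + NH2 → N:1 H:2
Element totals:
  C: 8
  H: 11
  N: 1
Molecular formula: C8H11N.
DoU = (2C + 2 + N − H − X) / 2 = (2·8 + 2 + 1 − 11 − 0) / 2 = 4.

4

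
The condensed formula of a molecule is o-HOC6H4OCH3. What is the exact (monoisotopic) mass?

Element totals:
  C: 7
  H: 8
  O: 2
Molecular formula: C7H8O2.
  M = 7(12.0) + 8(1.007825) + 2(15.994915)
    = 84.000000 + 8.062600 + 31.989830 = 124.052430

124.0524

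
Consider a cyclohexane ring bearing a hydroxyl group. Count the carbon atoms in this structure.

Atom tally by fragment:
  cyclohexane ring core → C:6 H:12
  (− 1 ring H displaced by substituents)
  + OH → O:1 H:1
Element totals:
  C: 6
  H: 12
  O: 1

6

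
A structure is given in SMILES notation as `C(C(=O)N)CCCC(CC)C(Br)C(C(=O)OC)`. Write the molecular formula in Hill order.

Atom tally by fragment:
  H2NOCCH2 → C:2 H:4 O:1 N:1
  CH2 → C:1 H:2
  CH2 → C:1 H:2
  CH2 → C:1 H:2
  CH(C2H5) → C:3 H:6
  CH(Br) → C:1 H:1 Br:1
  CH2COOCH3 → C:3 H:5 O:2
Element totals:
  C: 12
  H: 22
  Br: 1
  N: 1
  O: 3

C12H22BrNO3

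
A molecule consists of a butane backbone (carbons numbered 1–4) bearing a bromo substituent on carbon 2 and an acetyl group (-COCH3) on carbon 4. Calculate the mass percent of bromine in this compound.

Atom tally by fragment:
  CH3 → C:1 H:3
  CH(Br) → C:1 H:1 Br:1
  CH2 → C:1 H:2
  CH2COCH3 → C:3 H:5 O:1
Element totals:
  C: 6
  H: 11
  Br: 1
  O: 1
Molecular formula: C6H11BrO.
Molar mass = 179.057 g/mol.
Mass from Br: 1 × 79.904 = 79.904 g/mol.
%Br = 79.904 / 179.057 × 100 = 44.62%.

44.62%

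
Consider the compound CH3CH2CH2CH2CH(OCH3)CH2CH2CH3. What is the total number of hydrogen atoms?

Atom tally by fragment:
  CH3 → C:1 H:3
  CH2 → C:1 H:2
  CH2 → C:1 H:2
  CH2 → C:1 H:2
  CH(OCH3) → C:2 H:4 O:1
  CH2 → C:1 H:2
  CH2 → C:1 H:2
  CH3 → C:1 H:3
Element totals:
  C: 9
  H: 20
  O: 1

20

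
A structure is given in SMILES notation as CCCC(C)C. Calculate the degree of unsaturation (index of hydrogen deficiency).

0

Atom tally by fragment:
  CH3 → C:1 H:3
  CH2 → C:1 H:2
  CH2 → C:1 H:2
  CH(CH3) → C:2 H:4
  CH3 → C:1 H:3
Element totals:
  C: 6
  H: 14
Molecular formula: C6H14.
DoU = (2C + 2 + N − H − X) / 2 = (2·6 + 2 + 0 − 14 − 0) / 2 = 0.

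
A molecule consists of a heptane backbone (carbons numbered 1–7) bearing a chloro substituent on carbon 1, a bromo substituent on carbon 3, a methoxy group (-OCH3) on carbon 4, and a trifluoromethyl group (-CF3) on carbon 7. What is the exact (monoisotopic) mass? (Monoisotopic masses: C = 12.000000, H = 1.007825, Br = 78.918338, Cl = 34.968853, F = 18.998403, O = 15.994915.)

309.9947

Atom tally by fragment:
  ClCH2 → C:1 H:2 Cl:1
  CH2 → C:1 H:2
  CH(Br) → C:1 H:1 Br:1
  CH(OCH3) → C:2 H:4 O:1
  CH2 → C:1 H:2
  CH2 → C:1 H:2
  CH2CF3 → C:2 H:2 F:3
Element totals:
  C: 9
  H: 15
  Br: 1
  Cl: 1
  F: 3
  O: 1
Molecular formula: C9H15BrClF3O.
  M = 9(12.0) + 15(1.007825) + 78.918338 + 34.968853 + 3(18.998403) + 15.994915
    = 108.000000 + 15.117375 + 78.918338 + 34.968853 + 56.995209 + 15.994915 = 309.994690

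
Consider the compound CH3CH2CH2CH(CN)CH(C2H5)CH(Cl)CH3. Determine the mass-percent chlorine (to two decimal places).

Element totals:
  C: 10
  H: 18
  Cl: 1
  N: 1
Molecular formula: C10H18ClN.
Molar mass = 187.711 g/mol.
Mass from Cl: 1 × 35.45 = 35.450 g/mol.
%Cl = 35.450 / 187.711 × 100 = 18.89%.

18.89%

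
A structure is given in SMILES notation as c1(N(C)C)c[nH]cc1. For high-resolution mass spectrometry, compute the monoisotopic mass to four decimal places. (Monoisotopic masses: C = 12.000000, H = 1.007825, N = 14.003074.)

110.0844

Atom tally by fragment:
  pyrrole ring core → C:4 H:5 N:1
  (− 1 ring H displaced by substituents)
  + N(CH3)2 → N:1 C:2 H:6
Element totals:
  C: 6
  H: 10
  N: 2
Molecular formula: C6H10N2.
  M = 6(12.0) + 10(1.007825) + 2(14.003074)
    = 72.000000 + 10.078250 + 28.006148 = 110.084398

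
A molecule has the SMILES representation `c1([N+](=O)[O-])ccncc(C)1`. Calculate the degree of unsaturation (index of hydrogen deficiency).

5

Atom tally by fragment:
  pyridine ring core → C:5 H:5 N:1
  (− 2 ring H displaced by substituents)
  + NO2 → N:1 O:2
  + CH3 → C:1 H:3
Element totals:
  C: 6
  H: 6
  N: 2
  O: 2
Molecular formula: C6H6N2O2.
DoU = (2C + 2 + N − H − X) / 2 = (2·6 + 2 + 2 − 6 − 0) / 2 = 5.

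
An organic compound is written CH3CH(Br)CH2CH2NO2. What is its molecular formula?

C4H8BrNO2

Atom tally by fragment:
  CH3 → C:1 H:3
  CH(Br) → C:1 H:1 Br:1
  CH2 → C:1 H:2
  CH2NO2 → C:1 H:2 N:1 O:2
Element totals:
  C: 4
  H: 8
  Br: 1
  N: 1
  O: 2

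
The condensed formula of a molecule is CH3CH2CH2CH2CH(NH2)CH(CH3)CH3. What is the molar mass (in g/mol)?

129.25 g/mol

Atom tally by fragment:
  CH3 → C:1 H:3
  CH2 → C:1 H:2
  CH2 → C:1 H:2
  CH2 → C:1 H:2
  CH(NH2) → C:1 H:3 N:1
  CH(CH3) → C:2 H:4
  CH3 → C:1 H:3
Element totals:
  C: 8
  H: 19
  N: 1
Molecular formula: C8H19N.
  M = 8(12.011) + 19(1.008) + 14.007
    = 96.088 + 19.152 + 14.007 = 129.247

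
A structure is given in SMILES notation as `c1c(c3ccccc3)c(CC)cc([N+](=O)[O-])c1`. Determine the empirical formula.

Atom tally by fragment:
  benzene ring core → C:6 H:6
  (− 3 ring H displaced by substituents)
  + C6H5 → C:6 H:5
  + C2H5 → C:2 H:5
  + NO2 → N:1 O:2
Element totals:
  C: 14
  H: 13
  N: 1
  O: 2
Molecular formula: C14H13NO2.
gcd of subscripts (14, 13, 1, 2) = 1, so the empirical formula equals the molecular formula.

C14H13NO2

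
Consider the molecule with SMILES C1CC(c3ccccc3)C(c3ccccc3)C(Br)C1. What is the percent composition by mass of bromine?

Atom tally by fragment:
  cyclohexane ring core → C:6 H:12
  (− 3 ring H displaced by substituents)
  + C6H5 → C:6 H:5
  + C6H5 → C:6 H:5
  + Br → Br:1
Element totals:
  C: 18
  H: 19
  Br: 1
Molecular formula: C18H19Br.
Molar mass = 315.254 g/mol.
Mass from Br: 1 × 79.904 = 79.904 g/mol.
%Br = 79.904 / 315.254 × 100 = 25.35%.

25.35%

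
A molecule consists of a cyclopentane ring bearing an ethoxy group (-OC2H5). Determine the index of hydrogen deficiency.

1

Atom tally by fragment:
  cyclopentane ring core → C:5 H:10
  (− 1 ring H displaced by substituents)
  + OC2H5 → C:2 H:5 O:1
Element totals:
  C: 7
  H: 14
  O: 1
Molecular formula: C7H14O.
DoU = (2C + 2 + N − H − X) / 2 = (2·7 + 2 + 0 − 14 − 0) / 2 = 1.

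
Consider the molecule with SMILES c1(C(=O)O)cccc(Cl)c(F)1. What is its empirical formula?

Atom tally by fragment:
  benzene ring core → C:6 H:6
  (− 3 ring H displaced by substituents)
  + COOH → C:1 H:1 O:2
  + Cl → Cl:1
  + F → F:1
Element totals:
  C: 7
  H: 4
  Cl: 1
  F: 1
  O: 2
Molecular formula: C7H4ClFO2.
gcd of subscripts (7, 1, 1, 4, 2) = 1, so the empirical formula equals the molecular formula.

C7H4ClFO2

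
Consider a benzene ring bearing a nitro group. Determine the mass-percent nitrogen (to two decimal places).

11.38%

Atom tally by fragment:
  benzene ring core → C:6 H:6
  (− 1 ring H displaced by substituents)
  + NO2 → N:1 O:2
Element totals:
  C: 6
  H: 5
  N: 1
  O: 2
Molecular formula: C6H5NO2.
Molar mass = 123.111 g/mol.
Mass from N: 1 × 14.007 = 14.007 g/mol.
%N = 14.007 / 123.111 × 100 = 11.38%.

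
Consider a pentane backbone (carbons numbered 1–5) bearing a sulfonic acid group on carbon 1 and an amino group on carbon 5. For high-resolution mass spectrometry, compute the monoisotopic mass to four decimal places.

Atom tally by fragment:
  HO3SCH2 → C:1 H:3 S:1 O:3
  CH2 → C:1 H:2
  CH2 → C:1 H:2
  CH2 → C:1 H:2
  CH2NH2 → C:1 H:4 N:1
Element totals:
  C: 5
  H: 13
  N: 1
  O: 3
  S: 1
Molecular formula: C5H13NO3S.
  M = 5(12.0) + 13(1.007825) + 14.003074 + 3(15.994915) + 31.972071
    = 60.000000 + 13.101725 + 14.003074 + 47.984745 + 31.972071 = 167.061615

167.0616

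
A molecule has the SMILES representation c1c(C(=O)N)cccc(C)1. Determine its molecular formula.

Atom tally by fragment:
  benzene ring core → C:6 H:6
  (− 2 ring H displaced by substituents)
  + CONH2 → C:1 H:2 O:1 N:1
  + CH3 → C:1 H:3
Element totals:
  C: 8
  H: 9
  N: 1
  O: 1

C8H9NO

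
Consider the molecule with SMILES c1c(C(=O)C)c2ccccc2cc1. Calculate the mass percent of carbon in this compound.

84.68%

Atom tally by fragment:
  naphthalene ring system core → C:10 H:8
  (− 1 ring H displaced by substituents)
  + COCH3 → C:2 H:3 O:1
Element totals:
  C: 12
  H: 10
  O: 1
Molecular formula: C12H10O.
Molar mass = 170.211 g/mol.
Mass from C: 12 × 12.011 = 144.132 g/mol.
%C = 144.132 / 170.211 × 100 = 84.68%.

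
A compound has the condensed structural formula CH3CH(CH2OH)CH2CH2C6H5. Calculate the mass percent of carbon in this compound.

80.44%

Atom tally by fragment:
  CH3 → C:1 H:3
  CH(CH2OH) → C:2 H:4 O:1
  CH2 → C:1 H:2
  CH2C6H5 → C:7 H:7
Element totals:
  C: 11
  H: 16
  O: 1
Molecular formula: C11H16O.
Molar mass = 164.248 g/mol.
Mass from C: 11 × 12.011 = 132.121 g/mol.
%C = 132.121 / 164.248 × 100 = 80.44%.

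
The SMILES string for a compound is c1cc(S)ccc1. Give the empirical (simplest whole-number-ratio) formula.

C6H6S

Atom tally by fragment:
  benzene ring core → C:6 H:6
  (− 1 ring H displaced by substituents)
  + SH → S:1 H:1
Element totals:
  C: 6
  H: 6
  S: 1
Molecular formula: C6H6S.
gcd of subscripts (6, 6, 1) = 1, so the empirical formula equals the molecular formula.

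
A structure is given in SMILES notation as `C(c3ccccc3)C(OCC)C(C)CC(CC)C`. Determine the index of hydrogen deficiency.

4

Atom tally by fragment:
  C6H5CH2 → C:7 H:7
  CH(OC2H5) → C:3 H:6 O:1
  CH(CH3) → C:2 H:4
  CH2 → C:1 H:2
  CH(C2H5) → C:3 H:6
  CH3 → C:1 H:3
Element totals:
  C: 17
  H: 28
  O: 1
Molecular formula: C17H28O.
DoU = (2C + 2 + N − H − X) / 2 = (2·17 + 2 + 0 − 28 − 0) / 2 = 4.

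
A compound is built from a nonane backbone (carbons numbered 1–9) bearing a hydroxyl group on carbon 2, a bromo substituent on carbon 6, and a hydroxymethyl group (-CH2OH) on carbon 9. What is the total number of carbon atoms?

Atom tally by fragment:
  CH3 → C:1 H:3
  CH(OH) → C:1 H:2 O:1
  CH2 → C:1 H:2
  CH2 → C:1 H:2
  CH2 → C:1 H:2
  CH(Br) → C:1 H:1 Br:1
  CH2 → C:1 H:2
  CH2 → C:1 H:2
  CH2CH2OH → C:2 H:5 O:1
Element totals:
  C: 10
  H: 21
  Br: 1
  O: 2

10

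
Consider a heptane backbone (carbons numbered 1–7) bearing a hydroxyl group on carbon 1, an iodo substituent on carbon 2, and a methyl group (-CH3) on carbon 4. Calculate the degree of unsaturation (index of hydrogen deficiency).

0

Atom tally by fragment:
  HOCH2 → C:1 H:3 O:1
  CH(I) → C:1 H:1 I:1
  CH2 → C:1 H:2
  CH(CH3) → C:2 H:4
  CH2 → C:1 H:2
  CH2 → C:1 H:2
  CH3 → C:1 H:3
Element totals:
  C: 8
  H: 17
  I: 1
  O: 1
Molecular formula: C8H17IO.
DoU = (2C + 2 + N − H − X) / 2 = (2·8 + 2 + 0 − 17 − 1) / 2 = 0.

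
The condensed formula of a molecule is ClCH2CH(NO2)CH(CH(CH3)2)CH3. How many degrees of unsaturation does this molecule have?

Element totals:
  C: 7
  H: 14
  Cl: 1
  N: 1
  O: 2
Molecular formula: C7H14ClNO2.
DoU = (2C + 2 + N − H − X) / 2 = (2·7 + 2 + 1 − 14 − 1) / 2 = 1.

1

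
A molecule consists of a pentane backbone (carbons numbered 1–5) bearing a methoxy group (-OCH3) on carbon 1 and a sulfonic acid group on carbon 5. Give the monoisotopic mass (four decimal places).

Atom tally by fragment:
  CH3OCH2 → C:2 H:5 O:1
  CH2 → C:1 H:2
  CH2 → C:1 H:2
  CH2 → C:1 H:2
  CH2SO3H → C:1 H:3 S:1 O:3
Element totals:
  C: 6
  H: 14
  O: 4
  S: 1
Molecular formula: C6H14O4S.
  M = 6(12.0) + 14(1.007825) + 4(15.994915) + 31.972071
    = 72.000000 + 14.109550 + 63.979660 + 31.972071 = 182.061281

182.0613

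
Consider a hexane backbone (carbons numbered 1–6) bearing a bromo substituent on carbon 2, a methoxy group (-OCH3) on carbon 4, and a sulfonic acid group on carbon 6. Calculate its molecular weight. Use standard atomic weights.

Atom tally by fragment:
  CH3 → C:1 H:3
  CH(Br) → C:1 H:1 Br:1
  CH2 → C:1 H:2
  CH(OCH3) → C:2 H:4 O:1
  CH2 → C:1 H:2
  CH2SO3H → C:1 H:3 S:1 O:3
Element totals:
  C: 7
  H: 15
  Br: 1
  O: 4
  S: 1
Molecular formula: C7H15BrO4S.
  M = 7(12.011) + 15(1.008) + 79.904 + 4(15.999) + 32.06
    = 84.077 + 15.120 + 79.904 + 63.996 + 32.060 = 275.157

275.16 g/mol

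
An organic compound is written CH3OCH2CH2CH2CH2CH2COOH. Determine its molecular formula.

C7H14O3

Atom tally by fragment:
  CH3OCH2 → C:2 H:5 O:1
  CH2 → C:1 H:2
  CH2 → C:1 H:2
  CH2 → C:1 H:2
  CH2COOH → C:2 H:3 O:2
Element totals:
  C: 7
  H: 14
  O: 3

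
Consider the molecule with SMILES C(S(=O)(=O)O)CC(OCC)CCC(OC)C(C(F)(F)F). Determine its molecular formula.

C11H21F3O5S

Atom tally by fragment:
  HO3SCH2 → C:1 H:3 S:1 O:3
  CH2 → C:1 H:2
  CH(OC2H5) → C:3 H:6 O:1
  CH2 → C:1 H:2
  CH2 → C:1 H:2
  CH(OCH3) → C:2 H:4 O:1
  CH2CF3 → C:2 H:2 F:3
Element totals:
  C: 11
  H: 21
  F: 3
  O: 5
  S: 1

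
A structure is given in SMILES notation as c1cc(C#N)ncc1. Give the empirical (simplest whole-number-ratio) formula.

Atom tally by fragment:
  pyridine ring core → C:5 H:5 N:1
  (− 1 ring H displaced by substituents)
  + CN → C:1 N:1
Element totals:
  C: 6
  H: 4
  N: 2
Molecular formula: C6H4N2.
gcd of subscripts = 2; dividing each by 2:
  C: 6/2 = 3
  H: 4/2 = 2
  N: 2/2 = 1

C3H2N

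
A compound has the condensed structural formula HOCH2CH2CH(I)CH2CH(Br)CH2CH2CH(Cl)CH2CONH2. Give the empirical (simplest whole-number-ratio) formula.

Element totals:
  C: 10
  H: 18
  Br: 1
  Cl: 1
  I: 1
  N: 1
  O: 2
Molecular formula: C10H18BrClINO2.
gcd of subscripts (1, 10, 1, 18, 1, 1, 2) = 1, so the empirical formula equals the molecular formula.

C10H18BrClINO2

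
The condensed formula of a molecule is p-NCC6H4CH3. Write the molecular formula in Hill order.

Atom tally by fragment:
  benzene ring core → C:6 H:6
  (− 2 ring H displaced by substituents)
  + CN → C:1 N:1
  + CH3 → C:1 H:3
Element totals:
  C: 8
  H: 7
  N: 1

C8H7N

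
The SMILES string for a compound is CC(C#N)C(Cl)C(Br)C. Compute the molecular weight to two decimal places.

Atom tally by fragment:
  CH3 → C:1 H:3
  CH(CN) → C:2 H:1 N:1
  CH(Cl) → C:1 H:1 Cl:1
  CH(Br) → C:1 H:1 Br:1
  CH3 → C:1 H:3
Element totals:
  C: 6
  H: 9
  Br: 1
  Cl: 1
  N: 1
Molecular formula: C6H9BrClN.
  M = 6(12.011) + 9(1.008) + 79.904 + 35.45 + 14.007
    = 72.066 + 9.072 + 79.904 + 35.450 + 14.007 = 210.499

210.50 g/mol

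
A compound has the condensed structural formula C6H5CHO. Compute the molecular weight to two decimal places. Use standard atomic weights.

Atom tally by fragment:
  benzene ring core → C:6 H:6
  (− 1 ring H displaced by substituents)
  + CHO → C:1 H:1 O:1
Element totals:
  C: 7
  H: 6
  O: 1
Molecular formula: C7H6O.
  M = 7(12.011) + 6(1.008) + 15.999
    = 84.077 + 6.048 + 15.999 = 106.124

106.12 g/mol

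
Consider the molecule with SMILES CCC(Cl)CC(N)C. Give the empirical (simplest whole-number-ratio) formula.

C6H14ClN

Atom tally by fragment:
  CH3 → C:1 H:3
  CH2 → C:1 H:2
  CH(Cl) → C:1 H:1 Cl:1
  CH2 → C:1 H:2
  CH(NH2) → C:1 H:3 N:1
  CH3 → C:1 H:3
Element totals:
  C: 6
  H: 14
  Cl: 1
  N: 1
Molecular formula: C6H14ClN.
gcd of subscripts (6, 1, 14, 1) = 1, so the empirical formula equals the molecular formula.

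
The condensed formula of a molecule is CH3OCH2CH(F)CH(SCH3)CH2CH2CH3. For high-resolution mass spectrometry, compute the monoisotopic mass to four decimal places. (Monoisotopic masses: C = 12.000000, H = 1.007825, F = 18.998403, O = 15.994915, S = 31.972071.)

Atom tally by fragment:
  CH3OCH2 → C:2 H:5 O:1
  CH(F) → C:1 H:1 F:1
  CH(SCH3) → C:2 H:4 S:1
  CH2 → C:1 H:2
  CH2 → C:1 H:2
  CH3 → C:1 H:3
Element totals:
  C: 8
  H: 17
  F: 1
  O: 1
  S: 1
Molecular formula: C8H17FOS.
  M = 8(12.0) + 17(1.007825) + 18.998403 + 15.994915 + 31.972071
    = 96.000000 + 17.133025 + 18.998403 + 15.994915 + 31.972071 = 180.098414

180.0984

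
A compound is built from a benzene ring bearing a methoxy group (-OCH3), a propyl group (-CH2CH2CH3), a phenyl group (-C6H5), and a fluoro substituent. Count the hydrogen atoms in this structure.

17

Atom tally by fragment:
  benzene ring core → C:6 H:6
  (− 4 ring H displaced by substituents)
  + OCH3 → C:1 H:3 O:1
  + CH2CH2CH3 → C:3 H:7
  + C6H5 → C:6 H:5
  + F → F:1
Element totals:
  C: 16
  H: 17
  F: 1
  O: 1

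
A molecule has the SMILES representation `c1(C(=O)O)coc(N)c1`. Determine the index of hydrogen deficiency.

Atom tally by fragment:
  furan ring core → C:4 H:4 O:1
  (− 2 ring H displaced by substituents)
  + COOH → C:1 H:1 O:2
  + NH2 → N:1 H:2
Element totals:
  C: 5
  H: 5
  N: 1
  O: 3
Molecular formula: C5H5NO3.
DoU = (2C + 2 + N − H − X) / 2 = (2·5 + 2 + 1 − 5 − 0) / 2 = 4.

4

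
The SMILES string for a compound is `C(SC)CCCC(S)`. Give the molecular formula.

Atom tally by fragment:
  CH3SCH2 → C:2 H:5 S:1
  CH2 → C:1 H:2
  CH2 → C:1 H:2
  CH2 → C:1 H:2
  CH2SH → C:1 H:3 S:1
Element totals:
  C: 6
  H: 14
  S: 2

C6H14S2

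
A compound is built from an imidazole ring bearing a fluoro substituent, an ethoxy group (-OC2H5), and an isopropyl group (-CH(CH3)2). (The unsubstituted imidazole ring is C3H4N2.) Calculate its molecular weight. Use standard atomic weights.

Atom tally by fragment:
  imidazole ring core → C:3 H:4 N:2
  (− 3 ring H displaced by substituents)
  + F → F:1
  + OC2H5 → C:2 H:5 O:1
  + CH(CH3)2 → C:3 H:7
Element totals:
  C: 8
  H: 13
  F: 1
  N: 2
  O: 1
Molecular formula: C8H13FN2O.
  M = 8(12.011) + 13(1.008) + 18.998 + 2(14.007) + 15.999
    = 96.088 + 13.104 + 18.998 + 28.014 + 15.999 = 172.203

172.20 g/mol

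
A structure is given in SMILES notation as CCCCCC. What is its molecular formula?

Atom tally by fragment:
  CH3 → C:1 H:3
  CH2 → C:1 H:2
  CH2 → C:1 H:2
  CH2 → C:1 H:2
  CH2 → C:1 H:2
  CH3 → C:1 H:3
Element totals:
  C: 6
  H: 14

C6H14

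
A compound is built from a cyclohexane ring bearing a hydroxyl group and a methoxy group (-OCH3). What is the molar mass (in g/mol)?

130.19 g/mol

Atom tally by fragment:
  cyclohexane ring core → C:6 H:12
  (− 2 ring H displaced by substituents)
  + OH → O:1 H:1
  + OCH3 → C:1 H:3 O:1
Element totals:
  C: 7
  H: 14
  O: 2
Molecular formula: C7H14O2.
  M = 7(12.011) + 14(1.008) + 2(15.999)
    = 84.077 + 14.112 + 31.998 = 130.187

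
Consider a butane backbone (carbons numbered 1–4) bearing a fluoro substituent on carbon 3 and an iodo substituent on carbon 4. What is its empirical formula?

C4H8FI

Atom tally by fragment:
  CH3 → C:1 H:3
  CH2 → C:1 H:2
  CH(F) → C:1 H:1 F:1
  CH2I → C:1 H:2 I:1
Element totals:
  C: 4
  H: 8
  F: 1
  I: 1
Molecular formula: C4H8FI.
gcd of subscripts (4, 1, 8, 1) = 1, so the empirical formula equals the molecular formula.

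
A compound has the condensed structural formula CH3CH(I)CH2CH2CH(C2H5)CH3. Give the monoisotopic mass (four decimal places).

Element totals:
  C: 8
  H: 17
  I: 1
Molecular formula: C8H17I.
  M = 8(12.0) + 17(1.007825) + 126.904472
    = 96.000000 + 17.133025 + 126.904472 = 240.037497

240.0375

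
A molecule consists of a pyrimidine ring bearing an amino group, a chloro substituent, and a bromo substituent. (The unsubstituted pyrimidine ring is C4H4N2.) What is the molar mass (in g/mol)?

208.44 g/mol

Atom tally by fragment:
  pyrimidine ring core → C:4 H:4 N:2
  (− 3 ring H displaced by substituents)
  + NH2 → N:1 H:2
  + Cl → Cl:1
  + Br → Br:1
Element totals:
  C: 4
  H: 3
  Br: 1
  Cl: 1
  N: 3
Molecular formula: C4H3BrClN3.
  M = 4(12.011) + 3(1.008) + 79.904 + 35.45 + 3(14.007)
    = 48.044 + 3.024 + 79.904 + 35.450 + 42.021 = 208.443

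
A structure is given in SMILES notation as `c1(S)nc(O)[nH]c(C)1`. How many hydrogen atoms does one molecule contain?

Atom tally by fragment:
  imidazole ring core → C:3 H:4 N:2
  (− 3 ring H displaced by substituents)
  + SH → S:1 H:1
  + OH → O:1 H:1
  + CH3 → C:1 H:3
Element totals:
  C: 4
  H: 6
  N: 2
  O: 1
  S: 1

6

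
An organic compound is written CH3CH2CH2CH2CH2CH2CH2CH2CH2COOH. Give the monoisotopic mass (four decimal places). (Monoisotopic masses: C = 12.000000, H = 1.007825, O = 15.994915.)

172.1463

Atom tally by fragment:
  CH3 → C:1 H:3
  CH2 → C:1 H:2
  CH2 → C:1 H:2
  CH2 → C:1 H:2
  CH2 → C:1 H:2
  CH2 → C:1 H:2
  CH2 → C:1 H:2
  CH2 → C:1 H:2
  CH2COOH → C:2 H:3 O:2
Element totals:
  C: 10
  H: 20
  O: 2
Molecular formula: C10H20O2.
  M = 10(12.0) + 20(1.007825) + 2(15.994915)
    = 120.000000 + 20.156500 + 31.989830 = 172.146330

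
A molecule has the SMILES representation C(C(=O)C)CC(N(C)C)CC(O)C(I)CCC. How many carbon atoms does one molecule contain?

13

Atom tally by fragment:
  CH3COCH2 → C:3 H:5 O:1
  CH2 → C:1 H:2
  CH(N(CH3)2) → C:3 H:7 N:1
  CH2 → C:1 H:2
  CH(OH) → C:1 H:2 O:1
  CH(I) → C:1 H:1 I:1
  CH2 → C:1 H:2
  CH2 → C:1 H:2
  CH3 → C:1 H:3
Element totals:
  C: 13
  H: 26
  I: 1
  N: 1
  O: 2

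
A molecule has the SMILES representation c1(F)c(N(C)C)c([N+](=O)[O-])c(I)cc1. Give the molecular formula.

Atom tally by fragment:
  benzene ring core → C:6 H:6
  (− 4 ring H displaced by substituents)
  + F → F:1
  + N(CH3)2 → N:1 C:2 H:6
  + NO2 → N:1 O:2
  + I → I:1
Element totals:
  C: 8
  H: 8
  F: 1
  I: 1
  N: 2
  O: 2

C8H8FIN2O2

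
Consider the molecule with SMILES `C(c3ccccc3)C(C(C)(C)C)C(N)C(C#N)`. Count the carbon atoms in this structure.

15

Atom tally by fragment:
  C6H5CH2 → C:7 H:7
  CH(C(CH3)3) → C:5 H:10
  CH(NH2) → C:1 H:3 N:1
  CH2CN → C:2 H:2 N:1
Element totals:
  C: 15
  H: 22
  N: 2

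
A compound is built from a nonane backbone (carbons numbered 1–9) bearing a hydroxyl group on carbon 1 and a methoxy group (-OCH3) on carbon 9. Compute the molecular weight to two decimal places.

174.28 g/mol

Atom tally by fragment:
  HOCH2 → C:1 H:3 O:1
  CH2 → C:1 H:2
  CH2 → C:1 H:2
  CH2 → C:1 H:2
  CH2 → C:1 H:2
  CH2 → C:1 H:2
  CH2 → C:1 H:2
  CH2 → C:1 H:2
  CH2OCH3 → C:2 H:5 O:1
Element totals:
  C: 10
  H: 22
  O: 2
Molecular formula: C10H22O2.
  M = 10(12.011) + 22(1.008) + 2(15.999)
    = 120.110 + 22.176 + 31.998 = 174.284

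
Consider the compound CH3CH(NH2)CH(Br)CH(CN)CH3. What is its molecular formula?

Atom tally by fragment:
  CH3 → C:1 H:3
  CH(NH2) → C:1 H:3 N:1
  CH(Br) → C:1 H:1 Br:1
  CH(CN) → C:2 H:1 N:1
  CH3 → C:1 H:3
Element totals:
  C: 6
  H: 11
  Br: 1
  N: 2

C6H11BrN2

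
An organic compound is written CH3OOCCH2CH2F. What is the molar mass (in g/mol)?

Atom tally by fragment:
  CH3OOCCH2 → C:3 H:5 O:2
  CH2F → C:1 H:2 F:1
Element totals:
  C: 4
  H: 7
  F: 1
  O: 2
Molecular formula: C4H7FO2.
  M = 4(12.011) + 7(1.008) + 18.998 + 2(15.999)
    = 48.044 + 7.056 + 18.998 + 31.998 = 106.096

106.10 g/mol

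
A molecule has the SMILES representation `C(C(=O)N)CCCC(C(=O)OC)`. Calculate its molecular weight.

173.21 g/mol

Atom tally by fragment:
  H2NOCCH2 → C:2 H:4 O:1 N:1
  CH2 → C:1 H:2
  CH2 → C:1 H:2
  CH2 → C:1 H:2
  CH2COOCH3 → C:3 H:5 O:2
Element totals:
  C: 8
  H: 15
  N: 1
  O: 3
Molecular formula: C8H15NO3.
  M = 8(12.011) + 15(1.008) + 14.007 + 3(15.999)
    = 96.088 + 15.120 + 14.007 + 47.997 = 173.212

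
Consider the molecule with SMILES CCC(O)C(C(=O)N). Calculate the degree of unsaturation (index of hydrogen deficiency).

1

Atom tally by fragment:
  CH3 → C:1 H:3
  CH2 → C:1 H:2
  CH(OH) → C:1 H:2 O:1
  CH2CONH2 → C:2 H:4 O:1 N:1
Element totals:
  C: 5
  H: 11
  N: 1
  O: 2
Molecular formula: C5H11NO2.
DoU = (2C + 2 + N − H − X) / 2 = (2·5 + 2 + 1 − 11 − 0) / 2 = 1.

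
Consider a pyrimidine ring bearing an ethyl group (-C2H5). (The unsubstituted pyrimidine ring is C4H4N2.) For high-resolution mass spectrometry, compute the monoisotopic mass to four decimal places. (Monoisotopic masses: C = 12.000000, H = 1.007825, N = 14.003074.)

Atom tally by fragment:
  pyrimidine ring core → C:4 H:4 N:2
  (− 1 ring H displaced by substituents)
  + C2H5 → C:2 H:5
Element totals:
  C: 6
  H: 8
  N: 2
Molecular formula: C6H8N2.
  M = 6(12.0) + 8(1.007825) + 2(14.003074)
    = 72.000000 + 8.062600 + 28.006148 = 108.068748

108.0687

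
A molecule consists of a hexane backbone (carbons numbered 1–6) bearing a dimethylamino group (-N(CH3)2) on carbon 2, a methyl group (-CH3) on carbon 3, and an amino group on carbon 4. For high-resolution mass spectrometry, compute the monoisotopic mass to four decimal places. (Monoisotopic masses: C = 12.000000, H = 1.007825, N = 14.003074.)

Atom tally by fragment:
  CH3 → C:1 H:3
  CH(N(CH3)2) → C:3 H:7 N:1
  CH(CH3) → C:2 H:4
  CH(NH2) → C:1 H:3 N:1
  CH2 → C:1 H:2
  CH3 → C:1 H:3
Element totals:
  C: 9
  H: 22
  N: 2
Molecular formula: C9H22N2.
  M = 9(12.0) + 22(1.007825) + 2(14.003074)
    = 108.000000 + 22.172150 + 28.006148 = 158.178298

158.1783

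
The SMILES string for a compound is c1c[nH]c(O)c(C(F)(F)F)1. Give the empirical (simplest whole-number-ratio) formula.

C5H4F3NO

Atom tally by fragment:
  pyrrole ring core → C:4 H:5 N:1
  (− 2 ring H displaced by substituents)
  + OH → O:1 H:1
  + CF3 → C:1 F:3
Element totals:
  C: 5
  H: 4
  F: 3
  N: 1
  O: 1
Molecular formula: C5H4F3NO.
gcd of subscripts (5, 3, 4, 1, 1) = 1, so the empirical formula equals the molecular formula.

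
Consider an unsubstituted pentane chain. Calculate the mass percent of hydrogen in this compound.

Atom tally by fragment:
  CH3 → C:1 H:3
  CH2 → C:1 H:2
  CH2 → C:1 H:2
  CH2 → C:1 H:2
  CH3 → C:1 H:3
Element totals:
  C: 5
  H: 12
Molecular formula: C5H12.
Molar mass = 72.151 g/mol.
Mass from H: 12 × 1.008 = 12.096 g/mol.
%H = 12.096 / 72.151 × 100 = 16.76%.

16.76%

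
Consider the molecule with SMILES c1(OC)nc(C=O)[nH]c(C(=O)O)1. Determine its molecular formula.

C6H6N2O4

Atom tally by fragment:
  imidazole ring core → C:3 H:4 N:2
  (− 3 ring H displaced by substituents)
  + OCH3 → C:1 H:3 O:1
  + CHO → C:1 H:1 O:1
  + COOH → C:1 H:1 O:2
Element totals:
  C: 6
  H: 6
  N: 2
  O: 4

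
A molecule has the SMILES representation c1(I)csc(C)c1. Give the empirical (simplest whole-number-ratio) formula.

Atom tally by fragment:
  thiophene ring core → C:4 H:4 S:1
  (− 2 ring H displaced by substituents)
  + I → I:1
  + CH3 → C:1 H:3
Element totals:
  C: 5
  H: 5
  I: 1
  S: 1
Molecular formula: C5H5IS.
gcd of subscripts (5, 5, 1, 1) = 1, so the empirical formula equals the molecular formula.

C5H5IS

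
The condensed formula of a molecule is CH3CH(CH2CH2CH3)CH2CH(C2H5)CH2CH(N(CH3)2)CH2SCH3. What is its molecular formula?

Atom tally by fragment:
  CH3 → C:1 H:3
  CH(CH2CH2CH3) → C:4 H:8
  CH2 → C:1 H:2
  CH(C2H5) → C:3 H:6
  CH2 → C:1 H:2
  CH(N(CH3)2) → C:3 H:7 N:1
  CH2SCH3 → C:2 H:5 S:1
Element totals:
  C: 15
  H: 33
  N: 1
  S: 1

C15H33NS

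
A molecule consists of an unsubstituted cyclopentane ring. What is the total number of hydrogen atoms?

Atom tally by fragment:
  cyclopentane ring core → C:5 H:10
Element totals:
  C: 5
  H: 10

10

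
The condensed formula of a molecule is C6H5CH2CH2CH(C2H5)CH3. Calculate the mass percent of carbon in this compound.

88.82%

Element totals:
  C: 12
  H: 18
Molecular formula: C12H18.
Molar mass = 162.276 g/mol.
Mass from C: 12 × 12.011 = 144.132 g/mol.
%C = 144.132 / 162.276 × 100 = 88.82%.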